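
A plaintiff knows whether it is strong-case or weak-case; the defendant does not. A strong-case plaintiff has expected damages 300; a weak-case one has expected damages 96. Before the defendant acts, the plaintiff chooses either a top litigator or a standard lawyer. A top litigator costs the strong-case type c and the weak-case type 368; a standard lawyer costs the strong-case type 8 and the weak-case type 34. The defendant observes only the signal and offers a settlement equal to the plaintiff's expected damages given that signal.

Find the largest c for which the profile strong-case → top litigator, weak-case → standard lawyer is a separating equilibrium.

Under separation: top litigator → strong-case (pays 300); standard lawyer → weak-case (pays 96).
Weak-case: 96 − 34 = 62 ≥ 300 − 368 = -68. Holds regardless of c. ✓
Strong-case: 300 − c ≥ 96 − 8, so c ≤ 300 − 88 = 212.

212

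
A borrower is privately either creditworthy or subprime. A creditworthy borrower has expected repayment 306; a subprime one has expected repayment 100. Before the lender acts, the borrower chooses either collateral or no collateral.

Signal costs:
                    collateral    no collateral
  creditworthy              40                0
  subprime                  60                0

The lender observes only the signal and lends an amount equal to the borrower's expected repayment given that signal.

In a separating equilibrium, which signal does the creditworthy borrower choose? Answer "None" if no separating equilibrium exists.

Try creditworthy → collateral, subprime → no collateral:
  Under separation the lender infers type exactly: collateral → creditworthy (pays 306), no collateral → subprime (pays 100).
  Creditworthy: collateral gives 306 − 40 = 266; no collateral gives 100 − 0 = 100. No deviation. ✓
  Subprime: no collateral gives 100 − 0 = 100; collateral gives 306 − 60 = 246. Would deviate. ✗
Try creditworthy → no collateral, subprime → collateral:
  Under separation the lender infers type exactly: no collateral → creditworthy (pays 306), collateral → subprime (pays 100).
  Creditworthy: no collateral gives 306 − 0 = 306; collateral gives 100 − 40 = 60. No deviation. ✓
  Subprime: collateral gives 100 − 60 = 40; no collateral gives 306 − 0 = 306. Would deviate. ✗
Neither assignment is incentive-compatible.

None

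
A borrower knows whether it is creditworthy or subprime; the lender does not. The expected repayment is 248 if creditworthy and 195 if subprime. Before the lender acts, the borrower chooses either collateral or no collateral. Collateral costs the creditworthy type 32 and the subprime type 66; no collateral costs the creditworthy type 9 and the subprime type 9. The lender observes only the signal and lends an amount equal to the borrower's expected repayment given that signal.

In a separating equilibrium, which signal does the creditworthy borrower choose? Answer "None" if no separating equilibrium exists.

collateral

Try creditworthy → collateral, subprime → no collateral:
  If types separate, collateral earns payment 248 and no collateral earns 195.
  Creditworthy: collateral gives 248 − 32 = 216; no collateral gives 195 − 9 = 186. No deviation. ✓
  Subprime: no collateral gives 195 − 9 = 186; collateral gives 248 − 66 = 182. No deviation. ✓
Both hold — the creditworthy type sends collateral.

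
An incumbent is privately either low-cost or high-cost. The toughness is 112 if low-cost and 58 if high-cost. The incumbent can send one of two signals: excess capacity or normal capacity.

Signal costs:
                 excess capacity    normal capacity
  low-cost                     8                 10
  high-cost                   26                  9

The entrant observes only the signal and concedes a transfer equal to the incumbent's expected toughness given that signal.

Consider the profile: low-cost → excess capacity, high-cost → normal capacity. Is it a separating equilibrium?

No

Under separation the entrant infers type exactly: excess capacity → low-cost (pays 112), normal capacity → high-cost (pays 58).
Low-cost: excess capacity gives 112 − 8 = 104; normal capacity gives 58 − 10 = 48. No deviation. ✓
High-cost: normal capacity gives 58 − 9 = 49; excess capacity gives 112 − 26 = 86. Would deviate. ✗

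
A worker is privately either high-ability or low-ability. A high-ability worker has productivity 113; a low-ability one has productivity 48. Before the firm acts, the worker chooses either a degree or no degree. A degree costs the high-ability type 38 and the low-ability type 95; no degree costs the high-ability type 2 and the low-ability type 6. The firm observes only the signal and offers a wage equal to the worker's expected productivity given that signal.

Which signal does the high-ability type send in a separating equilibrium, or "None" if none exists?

Try high-ability → degree, low-ability → no degree:
  If types separate, degree earns payment 113 and no degree earns 48.
  High-ability: degree gives 113 − 38 = 75; no degree gives 48 − 2 = 46. No deviation. ✓
  Low-ability: no degree gives 48 − 6 = 42; degree gives 113 − 95 = 18. No deviation. ✓
Both hold — the high-ability type sends degree.

degree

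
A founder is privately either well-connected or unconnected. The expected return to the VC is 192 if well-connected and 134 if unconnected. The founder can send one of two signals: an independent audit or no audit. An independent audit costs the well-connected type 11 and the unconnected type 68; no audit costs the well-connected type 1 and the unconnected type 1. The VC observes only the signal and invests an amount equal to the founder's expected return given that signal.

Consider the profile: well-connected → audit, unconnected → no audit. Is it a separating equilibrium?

Under separation the VC infers type exactly: audit → well-connected (pays 192), no audit → unconnected (pays 134).
Well-connected: audit gives 192 − 11 = 181; no audit gives 134 − 1 = 133. No deviation. ✓
Unconnected: no audit gives 134 − 1 = 133; audit gives 192 − 68 = 124. No deviation. ✓
Both incentive constraints hold.

Yes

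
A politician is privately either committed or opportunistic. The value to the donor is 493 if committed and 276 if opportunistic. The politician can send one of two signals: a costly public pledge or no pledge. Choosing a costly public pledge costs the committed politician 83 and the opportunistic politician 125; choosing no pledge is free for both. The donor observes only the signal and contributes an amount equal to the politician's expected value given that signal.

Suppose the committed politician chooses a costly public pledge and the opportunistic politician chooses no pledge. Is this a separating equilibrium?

Under separation the donor infers type exactly: pledge → committed (pays 493), no pledge → opportunistic (pays 276).
Committed: pledge gives 493 − 83 = 410; no pledge gives 276 − 0 = 276. No deviation. ✓
Opportunistic: no pledge gives 276 − 0 = 276; pledge gives 493 − 125 = 368. Would deviate. ✗

No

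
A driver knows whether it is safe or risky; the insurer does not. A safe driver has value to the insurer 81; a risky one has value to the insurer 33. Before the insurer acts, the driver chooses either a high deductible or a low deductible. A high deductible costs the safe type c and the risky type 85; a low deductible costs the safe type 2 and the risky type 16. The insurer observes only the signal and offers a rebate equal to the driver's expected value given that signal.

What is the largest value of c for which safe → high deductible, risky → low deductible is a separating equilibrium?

50

Under separation: high deductible → safe (pays 81); low deductible → risky (pays 33).
Risky: 33 − 16 = 17 ≥ 81 − 85 = -4. Holds regardless of c. ✓
Safe: 81 − c ≥ 33 − 2, so c ≤ 81 − 31 = 50.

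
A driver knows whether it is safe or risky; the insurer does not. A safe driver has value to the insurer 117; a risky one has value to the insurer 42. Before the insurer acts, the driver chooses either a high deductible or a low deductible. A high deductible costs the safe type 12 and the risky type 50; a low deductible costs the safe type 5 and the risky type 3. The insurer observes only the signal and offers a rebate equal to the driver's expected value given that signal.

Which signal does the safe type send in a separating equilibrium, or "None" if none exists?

Try safe → high deductible, risky → low deductible:
  If types separate, high deductible earns payment 117 and low deductible earns 42.
  Safe: high deductible gives 117 − 12 = 105; low deductible gives 42 − 5 = 37. No deviation. ✓
  Risky: low deductible gives 42 − 3 = 39; high deductible gives 117 − 50 = 67. Would deviate. ✗
Try safe → low deductible, risky → high deductible:
  If types separate, low deductible earns payment 117 and high deductible earns 42.
  Safe: low deductible gives 117 − 5 = 112; high deductible gives 42 − 12 = 30. No deviation. ✓
  Risky: high deductible gives 42 − 50 = -8; low deductible gives 117 − 3 = 114. Would deviate. ✗
Neither assignment is incentive-compatible.

None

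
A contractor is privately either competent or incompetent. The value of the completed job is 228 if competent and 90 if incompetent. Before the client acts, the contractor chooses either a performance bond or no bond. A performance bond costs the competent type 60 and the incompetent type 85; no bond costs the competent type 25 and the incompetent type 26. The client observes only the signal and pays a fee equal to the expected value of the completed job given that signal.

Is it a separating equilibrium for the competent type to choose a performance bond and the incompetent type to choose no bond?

Under separation the client infers type exactly: bond → competent (pays 228), no bond → incompetent (pays 90).
Competent: bond gives 228 − 60 = 168; no bond gives 90 − 25 = 65. No deviation. ✓
Incompetent: no bond gives 90 − 26 = 64; bond gives 228 − 85 = 143. Would deviate. ✗

No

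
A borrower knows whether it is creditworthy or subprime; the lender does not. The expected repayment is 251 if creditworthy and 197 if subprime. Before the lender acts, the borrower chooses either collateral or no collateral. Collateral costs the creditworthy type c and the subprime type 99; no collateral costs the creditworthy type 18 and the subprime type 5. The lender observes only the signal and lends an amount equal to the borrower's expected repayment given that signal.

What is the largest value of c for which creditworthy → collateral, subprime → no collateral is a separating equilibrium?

Under separation: collateral → creditworthy (pays 251); no collateral → subprime (pays 197).
Subprime: 197 − 5 = 192 ≥ 251 − 99 = 152. Holds regardless of c. ✓
Creditworthy: 251 − c ≥ 197 − 18, so c ≤ 251 − 179 = 72.

72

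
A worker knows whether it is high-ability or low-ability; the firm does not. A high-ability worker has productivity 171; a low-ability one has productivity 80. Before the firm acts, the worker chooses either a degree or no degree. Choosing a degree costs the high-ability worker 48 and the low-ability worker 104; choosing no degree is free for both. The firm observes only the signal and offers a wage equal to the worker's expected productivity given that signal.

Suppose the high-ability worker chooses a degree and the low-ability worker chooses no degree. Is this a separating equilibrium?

Yes

If types separate, degree earns payment 171 and no degree earns 80.
High-ability: degree gives 171 − 48 = 123; no degree gives 80 − 0 = 80. No deviation. ✓
Low-ability: no degree gives 80 − 0 = 80; degree gives 171 − 104 = 67. No deviation. ✓
Neither type gains from mimicking the other.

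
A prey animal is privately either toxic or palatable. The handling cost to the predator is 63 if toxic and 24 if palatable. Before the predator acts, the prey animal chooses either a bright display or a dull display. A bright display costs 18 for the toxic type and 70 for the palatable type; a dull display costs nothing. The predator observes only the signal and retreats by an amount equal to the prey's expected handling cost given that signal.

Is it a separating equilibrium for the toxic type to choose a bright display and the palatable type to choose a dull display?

Under separation the predator infers type exactly: bright display → toxic (pays 63), dull display → palatable (pays 24).
Toxic: bright display gives 63 − 18 = 45; dull display gives 24 − 0 = 24. No deviation. ✓
Palatable: dull display gives 24 − 0 = 24; bright display gives 63 − 70 = -7. No deviation. ✓
Both incentive constraints hold.

Yes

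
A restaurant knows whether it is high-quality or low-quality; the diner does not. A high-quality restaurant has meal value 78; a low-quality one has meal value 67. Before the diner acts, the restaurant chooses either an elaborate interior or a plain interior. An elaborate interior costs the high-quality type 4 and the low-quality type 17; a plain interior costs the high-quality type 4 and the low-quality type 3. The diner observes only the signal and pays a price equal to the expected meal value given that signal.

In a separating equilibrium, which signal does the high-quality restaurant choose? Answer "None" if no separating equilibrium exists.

Try high-quality → elaborate interior, low-quality → plain interior:
  If types separate, elaborate interior earns payment 78 and plain interior earns 67.
  High-quality: elaborate interior gives 78 − 4 = 74; plain interior gives 67 − 4 = 63. No deviation. ✓
  Low-quality: plain interior gives 67 − 3 = 64; elaborate interior gives 78 − 17 = 61. No deviation. ✓
Both hold — the high-quality type sends elaborate interior.

elaborate interior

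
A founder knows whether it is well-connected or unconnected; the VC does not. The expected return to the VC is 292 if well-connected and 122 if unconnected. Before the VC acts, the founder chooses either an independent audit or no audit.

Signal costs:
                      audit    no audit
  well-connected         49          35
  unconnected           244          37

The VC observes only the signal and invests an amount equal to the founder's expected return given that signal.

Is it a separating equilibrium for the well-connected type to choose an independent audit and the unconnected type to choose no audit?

If types separate, audit earns payment 292 and no audit earns 122.
Well-connected: audit gives 292 − 49 = 243; no audit gives 122 − 35 = 87. No deviation. ✓
Unconnected: no audit gives 122 − 37 = 85; audit gives 292 − 244 = 48. No deviation. ✓
Neither type gains from mimicking the other.

Yes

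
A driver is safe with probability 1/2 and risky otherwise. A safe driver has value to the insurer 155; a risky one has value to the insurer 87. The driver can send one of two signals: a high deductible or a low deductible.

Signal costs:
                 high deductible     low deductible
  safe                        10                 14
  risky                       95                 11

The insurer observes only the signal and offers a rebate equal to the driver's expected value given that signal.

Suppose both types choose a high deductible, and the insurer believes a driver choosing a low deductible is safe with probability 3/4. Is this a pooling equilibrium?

At the pooled signal (high deductible) the insurer holds the prior 1/2 and pays 1/2·155 + 1/2·87 = 121. Off-path (low deductible) belief 3/4 gives 3/4·155 + 1/4·87 = 138.
Safe: high deductible gives 121 − 10 = 111; low deductible gives 138 − 14 = 124. Deviates. ✗
Risky: high deductible gives 121 − 95 = 26; low deductible gives 138 − 11 = 127. Deviates. ✗

No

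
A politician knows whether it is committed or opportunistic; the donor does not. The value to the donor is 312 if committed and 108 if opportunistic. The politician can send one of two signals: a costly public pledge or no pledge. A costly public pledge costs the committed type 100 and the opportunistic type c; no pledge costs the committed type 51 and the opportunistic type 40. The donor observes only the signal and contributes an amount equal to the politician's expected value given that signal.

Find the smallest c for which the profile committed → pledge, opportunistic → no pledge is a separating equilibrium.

244

Under separation: pledge → committed (pays 312); no pledge → opportunistic (pays 108).
Committed: 312 − 100 = 212 ≥ 108 − 51 = 57. Holds regardless of c. ✓
Opportunistic: 108 − 40 ≥ 312 − c, so c ≥ 312 − 68 = 244.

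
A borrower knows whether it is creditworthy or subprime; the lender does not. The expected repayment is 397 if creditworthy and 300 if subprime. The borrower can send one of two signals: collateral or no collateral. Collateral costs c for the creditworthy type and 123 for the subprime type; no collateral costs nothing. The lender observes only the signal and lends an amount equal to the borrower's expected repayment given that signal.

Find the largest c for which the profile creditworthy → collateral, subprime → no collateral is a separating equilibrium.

97

Under separation: collateral → creditworthy (pays 397); no collateral → subprime (pays 300).
Subprime: 300 − 0 = 300 ≥ 397 − 123 = 274. Holds regardless of c. ✓
Creditworthy: 397 − c ≥ 300 − 0, so c ≤ 397 − 300 = 97.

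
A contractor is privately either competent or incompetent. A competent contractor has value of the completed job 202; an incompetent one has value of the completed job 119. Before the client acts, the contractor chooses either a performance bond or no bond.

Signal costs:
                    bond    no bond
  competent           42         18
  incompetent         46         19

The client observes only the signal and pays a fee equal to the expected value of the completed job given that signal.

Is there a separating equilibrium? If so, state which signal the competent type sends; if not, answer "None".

Try competent → bond, incompetent → no bond:
  If types separate, bond earns payment 202 and no bond earns 119.
  Competent: bond gives 202 − 42 = 160; no bond gives 119 − 18 = 101. No deviation. ✓
  Incompetent: no bond gives 119 − 19 = 100; bond gives 202 − 46 = 156. Would deviate. ✗
Try competent → no bond, incompetent → bond:
  If types separate, no bond earns payment 202 and bond earns 119.
  Competent: no bond gives 202 − 18 = 184; bond gives 119 − 42 = 77. No deviation. ✓
  Incompetent: bond gives 119 − 46 = 73; no bond gives 202 − 19 = 183. Would deviate. ✗
Neither assignment is incentive-compatible.

None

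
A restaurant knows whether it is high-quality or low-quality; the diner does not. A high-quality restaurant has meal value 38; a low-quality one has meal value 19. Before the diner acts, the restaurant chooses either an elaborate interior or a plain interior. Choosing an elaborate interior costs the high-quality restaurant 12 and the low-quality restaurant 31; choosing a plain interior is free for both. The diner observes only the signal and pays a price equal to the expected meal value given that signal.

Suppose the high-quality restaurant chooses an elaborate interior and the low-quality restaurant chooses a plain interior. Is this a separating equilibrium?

Yes

If types separate, elaborate interior earns payment 38 and plain interior earns 19.
High-quality: elaborate interior gives 38 − 12 = 26; plain interior gives 19 − 0 = 19. No deviation. ✓
Low-quality: plain interior gives 19 − 0 = 19; elaborate interior gives 38 − 31 = 7. No deviation. ✓
Both incentive constraints hold.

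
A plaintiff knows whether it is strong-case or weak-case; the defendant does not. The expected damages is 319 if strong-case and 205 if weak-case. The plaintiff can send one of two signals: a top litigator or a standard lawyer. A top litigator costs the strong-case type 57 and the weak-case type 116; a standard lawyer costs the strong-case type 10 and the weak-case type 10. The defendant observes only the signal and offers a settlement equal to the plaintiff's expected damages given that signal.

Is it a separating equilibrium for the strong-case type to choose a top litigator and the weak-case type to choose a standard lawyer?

Under separation the defendant infers type exactly: top litigator → strong-case (pays 319), standard lawyer → weak-case (pays 205).
Strong-case: top litigator gives 319 − 57 = 262; standard lawyer gives 205 − 10 = 195. No deviation. ✓
Weak-case: standard lawyer gives 205 − 10 = 195; top litigator gives 319 − 116 = 203. Would deviate. ✗

No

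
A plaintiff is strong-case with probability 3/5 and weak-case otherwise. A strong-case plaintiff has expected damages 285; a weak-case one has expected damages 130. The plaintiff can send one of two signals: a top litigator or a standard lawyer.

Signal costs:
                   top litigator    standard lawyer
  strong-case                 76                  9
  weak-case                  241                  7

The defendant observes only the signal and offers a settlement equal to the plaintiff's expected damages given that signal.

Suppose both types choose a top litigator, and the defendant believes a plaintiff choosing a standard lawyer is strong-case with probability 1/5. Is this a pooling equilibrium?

No

On the equilibrium path (top litigator) the defendant holds the prior 3/5 and pays 3/5·285 + 2/5·130 = 223. Off-path (standard lawyer) belief 1/5 gives 1/5·285 + 4/5·130 = 161.
Strong-case: top litigator gives 223 − 76 = 147; standard lawyer gives 161 − 9 = 152. Deviates. ✗
Weak-case: top litigator gives 223 − 241 = -18; standard lawyer gives 161 − 7 = 154. Deviates. ✗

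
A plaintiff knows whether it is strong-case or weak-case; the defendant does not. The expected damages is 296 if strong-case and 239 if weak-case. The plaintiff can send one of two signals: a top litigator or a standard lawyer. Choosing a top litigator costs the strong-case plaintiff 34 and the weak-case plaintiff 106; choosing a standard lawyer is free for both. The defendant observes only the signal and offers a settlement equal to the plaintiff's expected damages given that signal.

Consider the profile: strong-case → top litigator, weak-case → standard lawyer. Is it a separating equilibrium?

If types separate, top litigator earns payment 296 and standard lawyer earns 239.
Strong-case: top litigator gives 296 − 34 = 262; standard lawyer gives 239 − 0 = 239. No deviation. ✓
Weak-case: standard lawyer gives 239 − 0 = 239; top litigator gives 296 − 106 = 190. No deviation. ✓
Neither type gains from mimicking the other.

Yes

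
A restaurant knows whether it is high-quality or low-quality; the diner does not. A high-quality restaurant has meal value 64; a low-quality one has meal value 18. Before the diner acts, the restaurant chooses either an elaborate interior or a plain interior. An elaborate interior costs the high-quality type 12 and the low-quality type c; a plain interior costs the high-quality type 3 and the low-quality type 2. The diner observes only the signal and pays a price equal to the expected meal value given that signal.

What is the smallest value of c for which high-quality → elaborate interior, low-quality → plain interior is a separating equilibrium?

Under separation: elaborate interior → high-quality (pays 64); plain interior → low-quality (pays 18).
High-quality: 64 − 12 = 52 ≥ 18 − 3 = 15. Holds regardless of c. ✓
Low-quality: 18 − 2 ≥ 64 − c, so c ≥ 64 − 16 = 48.

48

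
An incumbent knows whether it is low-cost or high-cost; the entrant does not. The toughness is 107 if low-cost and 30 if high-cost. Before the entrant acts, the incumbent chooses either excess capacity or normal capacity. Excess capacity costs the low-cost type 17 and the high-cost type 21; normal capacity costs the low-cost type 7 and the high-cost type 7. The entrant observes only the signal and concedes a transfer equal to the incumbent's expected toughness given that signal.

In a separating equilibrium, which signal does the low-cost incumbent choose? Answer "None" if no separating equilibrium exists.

None

Try low-cost → excess capacity, high-cost → normal capacity:
  Under separation the entrant infers type exactly: excess capacity → low-cost (pays 107), normal capacity → high-cost (pays 30).
  Low-cost: excess capacity gives 107 − 17 = 90; normal capacity gives 30 − 7 = 23. No deviation. ✓
  High-cost: normal capacity gives 30 − 7 = 23; excess capacity gives 107 − 21 = 86. Would deviate. ✗
Try low-cost → normal capacity, high-cost → excess capacity:
  Under separation the entrant infers type exactly: normal capacity → low-cost (pays 107), excess capacity → high-cost (pays 30).
  Low-cost: normal capacity gives 107 − 7 = 100; excess capacity gives 30 − 17 = 13. No deviation. ✓
  High-cost: excess capacity gives 30 − 21 = 9; normal capacity gives 107 − 7 = 100. Would deviate. ✗
Neither assignment is incentive-compatible.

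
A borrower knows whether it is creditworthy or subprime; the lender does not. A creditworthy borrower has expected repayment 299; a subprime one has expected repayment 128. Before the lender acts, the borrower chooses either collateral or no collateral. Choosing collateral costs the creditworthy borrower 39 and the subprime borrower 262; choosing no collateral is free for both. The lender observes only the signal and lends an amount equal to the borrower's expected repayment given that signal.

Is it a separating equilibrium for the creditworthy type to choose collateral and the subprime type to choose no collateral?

Yes

If types separate, collateral earns payment 299 and no collateral earns 128.
Creditworthy: collateral gives 299 − 39 = 260; no collateral gives 128 − 0 = 128. No deviation. ✓
Subprime: no collateral gives 128 − 0 = 128; collateral gives 299 − 262 = 37. No deviation. ✓
Both incentive constraints hold.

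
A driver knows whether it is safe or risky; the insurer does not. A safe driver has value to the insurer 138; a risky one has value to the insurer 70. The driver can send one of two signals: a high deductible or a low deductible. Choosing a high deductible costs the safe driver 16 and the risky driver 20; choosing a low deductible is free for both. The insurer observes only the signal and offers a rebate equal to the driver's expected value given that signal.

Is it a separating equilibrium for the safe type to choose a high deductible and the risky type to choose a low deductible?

No

If types separate, high deductible earns payment 138 and low deductible earns 70.
Safe: high deductible gives 138 − 16 = 122; low deductible gives 70 − 0 = 70. No deviation. ✓
Risky: low deductible gives 70 − 0 = 70; high deductible gives 138 − 20 = 118. Would deviate. ✗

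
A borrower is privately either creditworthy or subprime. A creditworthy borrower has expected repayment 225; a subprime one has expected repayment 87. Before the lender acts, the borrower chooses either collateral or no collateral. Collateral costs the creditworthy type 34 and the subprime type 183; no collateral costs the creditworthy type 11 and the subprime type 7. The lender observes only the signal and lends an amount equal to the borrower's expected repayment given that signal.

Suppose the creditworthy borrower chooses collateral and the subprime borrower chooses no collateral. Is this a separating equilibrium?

If types separate, collateral earns payment 225 and no collateral earns 87.
Creditworthy: collateral gives 225 − 34 = 191; no collateral gives 87 − 11 = 76. No deviation. ✓
Subprime: no collateral gives 87 − 7 = 80; collateral gives 225 − 183 = 42. No deviation. ✓
Neither type gains from mimicking the other.

Yes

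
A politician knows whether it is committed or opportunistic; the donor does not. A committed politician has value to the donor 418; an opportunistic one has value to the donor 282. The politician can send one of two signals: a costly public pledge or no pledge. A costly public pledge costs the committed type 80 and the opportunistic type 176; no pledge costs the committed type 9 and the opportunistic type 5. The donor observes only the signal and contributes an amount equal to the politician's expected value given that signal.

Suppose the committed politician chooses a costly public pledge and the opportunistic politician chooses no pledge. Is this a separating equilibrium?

Yes

If types separate, pledge earns payment 418 and no pledge earns 282.
Committed: pledge gives 418 − 80 = 338; no pledge gives 282 − 9 = 273. No deviation. ✓
Opportunistic: no pledge gives 282 − 5 = 277; pledge gives 418 − 176 = 242. No deviation. ✓
Both incentive constraints hold.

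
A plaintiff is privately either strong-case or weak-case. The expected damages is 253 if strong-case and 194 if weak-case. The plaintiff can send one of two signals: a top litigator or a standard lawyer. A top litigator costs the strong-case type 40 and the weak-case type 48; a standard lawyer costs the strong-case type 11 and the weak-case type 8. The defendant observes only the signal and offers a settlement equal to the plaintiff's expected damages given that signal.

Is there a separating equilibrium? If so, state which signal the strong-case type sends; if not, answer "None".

None

Try strong-case → top litigator, weak-case → standard lawyer:
  Under separation the defendant infers type exactly: top litigator → strong-case (pays 253), standard lawyer → weak-case (pays 194).
  Strong-case: top litigator gives 253 − 40 = 213; standard lawyer gives 194 − 11 = 183. No deviation. ✓
  Weak-case: standard lawyer gives 194 − 8 = 186; top litigator gives 253 − 48 = 205. Would deviate. ✗
Try strong-case → standard lawyer, weak-case → top litigator:
  Under separation the defendant infers type exactly: standard lawyer → strong-case (pays 253), top litigator → weak-case (pays 194).
  Strong-case: standard lawyer gives 253 − 11 = 242; top litigator gives 194 − 40 = 154. No deviation. ✓
  Weak-case: top litigator gives 194 − 48 = 146; standard lawyer gives 253 − 8 = 245. Would deviate. ✗
Neither assignment is incentive-compatible.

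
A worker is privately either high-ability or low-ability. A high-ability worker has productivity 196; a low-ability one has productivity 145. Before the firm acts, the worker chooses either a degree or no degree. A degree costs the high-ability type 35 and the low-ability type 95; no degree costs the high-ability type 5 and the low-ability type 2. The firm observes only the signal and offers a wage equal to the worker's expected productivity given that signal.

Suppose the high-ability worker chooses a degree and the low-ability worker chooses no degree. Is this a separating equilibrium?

Yes

Under separation the firm infers type exactly: degree → high-ability (pays 196), no degree → low-ability (pays 145).
High-ability: degree gives 196 − 35 = 161; no degree gives 145 − 5 = 140. No deviation. ✓
Low-ability: no degree gives 145 − 2 = 143; degree gives 196 − 95 = 101. No deviation. ✓
Both incentive constraints hold.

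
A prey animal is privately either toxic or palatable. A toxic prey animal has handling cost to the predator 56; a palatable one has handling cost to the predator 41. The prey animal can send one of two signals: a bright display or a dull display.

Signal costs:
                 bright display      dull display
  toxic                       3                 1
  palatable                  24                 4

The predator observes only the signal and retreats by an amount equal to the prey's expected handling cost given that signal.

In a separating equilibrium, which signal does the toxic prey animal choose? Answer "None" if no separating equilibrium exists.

Try toxic → bright display, palatable → dull display:
  Under separation the predator infers type exactly: bright display → toxic (pays 56), dull display → palatable (pays 41).
  Toxic: bright display gives 56 − 3 = 53; dull display gives 41 − 1 = 40. No deviation. ✓
  Palatable: dull display gives 41 − 4 = 37; bright display gives 56 − 24 = 32. No deviation. ✓
Both hold — the toxic type sends bright display.

bright display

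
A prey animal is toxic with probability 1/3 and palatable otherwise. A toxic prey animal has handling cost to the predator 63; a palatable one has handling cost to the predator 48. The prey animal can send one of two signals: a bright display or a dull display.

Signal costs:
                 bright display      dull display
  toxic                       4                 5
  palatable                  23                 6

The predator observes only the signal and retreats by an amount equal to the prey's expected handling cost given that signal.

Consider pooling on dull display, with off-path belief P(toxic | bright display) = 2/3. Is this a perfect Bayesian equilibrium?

On the equilibrium path (dull display) the predator holds the prior 1/3 and pays 1/3·63 + 2/3·48 = 53. Off-path (bright display) belief 2/3 gives 2/3·63 + 1/3·48 = 58.
Toxic: dull display gives 53 − 5 = 48; bright display gives 58 − 4 = 54. Deviates. ✗
Palatable: dull display gives 53 − 6 = 47; bright display gives 58 − 23 = 35. Stays. ✓

No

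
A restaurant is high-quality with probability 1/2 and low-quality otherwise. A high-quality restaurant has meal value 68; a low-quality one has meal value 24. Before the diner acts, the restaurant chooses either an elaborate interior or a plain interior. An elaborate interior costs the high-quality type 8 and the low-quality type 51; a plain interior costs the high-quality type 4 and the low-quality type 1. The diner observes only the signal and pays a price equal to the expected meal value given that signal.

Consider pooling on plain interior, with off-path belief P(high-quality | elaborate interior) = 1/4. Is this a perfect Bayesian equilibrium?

Yes

At the pooled signal (plain interior) the diner holds the prior 1/2 and pays 1/2·68 + 1/2·24 = 46. Off-path (elaborate interior) belief 1/4 gives 1/4·68 + 3/4·24 = 35.
High-quality: plain interior gives 46 − 4 = 42; elaborate interior gives 35 − 8 = 27. Stays. ✓
Low-quality: plain interior gives 46 − 1 = 45; elaborate interior gives 35 − 51 = -16. Stays. ✓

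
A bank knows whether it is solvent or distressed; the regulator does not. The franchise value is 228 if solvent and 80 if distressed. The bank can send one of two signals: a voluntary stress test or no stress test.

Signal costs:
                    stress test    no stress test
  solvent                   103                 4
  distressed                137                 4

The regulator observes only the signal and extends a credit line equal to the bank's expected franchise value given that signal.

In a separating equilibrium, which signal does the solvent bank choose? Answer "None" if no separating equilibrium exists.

None

Try solvent → stress test, distressed → no stress test:
  If types separate, stress test earns payment 228 and no stress test earns 80.
  Solvent: stress test gives 228 − 103 = 125; no stress test gives 80 − 4 = 76. No deviation. ✓
  Distressed: no stress test gives 80 − 4 = 76; stress test gives 228 − 137 = 91. Would deviate. ✗
Try solvent → no stress test, distressed → stress test:
  If types separate, no stress test earns payment 228 and stress test earns 80.
  Solvent: no stress test gives 228 − 4 = 224; stress test gives 80 − 103 = -23. No deviation. ✓
  Distressed: stress test gives 80 − 137 = -57; no stress test gives 228 − 4 = 224. Would deviate. ✗
Neither assignment is incentive-compatible.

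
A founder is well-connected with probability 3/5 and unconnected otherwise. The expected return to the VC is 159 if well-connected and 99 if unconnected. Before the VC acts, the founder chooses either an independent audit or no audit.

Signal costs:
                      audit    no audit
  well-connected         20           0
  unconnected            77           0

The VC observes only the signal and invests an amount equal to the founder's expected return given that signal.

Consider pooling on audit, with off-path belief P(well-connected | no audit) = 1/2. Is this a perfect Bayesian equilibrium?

No

On the equilibrium path (audit) the VC holds the prior 3/5 and pays 3/5·159 + 2/5·99 = 135. Off-path (no audit) belief 1/2 gives 1/2·159 + 1/2·99 = 129.
Well-connected: audit gives 135 − 20 = 115; no audit gives 129 − 0 = 129. Deviates. ✗
Unconnected: audit gives 135 − 77 = 58; no audit gives 129 − 0 = 129. Deviates. ✗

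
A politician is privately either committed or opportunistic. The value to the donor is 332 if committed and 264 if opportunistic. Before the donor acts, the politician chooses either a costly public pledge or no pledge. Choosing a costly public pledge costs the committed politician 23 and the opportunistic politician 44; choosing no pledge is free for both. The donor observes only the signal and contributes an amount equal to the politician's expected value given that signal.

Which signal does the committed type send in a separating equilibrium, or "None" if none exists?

None

Try committed → pledge, opportunistic → no pledge:
  Under separation the donor infers type exactly: pledge → committed (pays 332), no pledge → opportunistic (pays 264).
  Committed: pledge gives 332 − 23 = 309; no pledge gives 264 − 0 = 264. No deviation. ✓
  Opportunistic: no pledge gives 264 − 0 = 264; pledge gives 332 − 44 = 288. Would deviate. ✗
Try committed → no pledge, opportunistic → pledge:
  Under separation the donor infers type exactly: no pledge → committed (pays 332), pledge → opportunistic (pays 264).
  Committed: no pledge gives 332 − 0 = 332; pledge gives 264 − 23 = 241. No deviation. ✓
  Opportunistic: pledge gives 264 − 44 = 220; no pledge gives 332 − 0 = 332. Would deviate. ✗
Neither assignment is incentive-compatible.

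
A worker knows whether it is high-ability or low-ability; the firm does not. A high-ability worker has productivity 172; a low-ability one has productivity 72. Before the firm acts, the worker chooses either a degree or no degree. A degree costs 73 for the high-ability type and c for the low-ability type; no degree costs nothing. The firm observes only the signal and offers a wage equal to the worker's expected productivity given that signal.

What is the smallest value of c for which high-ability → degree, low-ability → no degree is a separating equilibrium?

100

Under separation: degree → high-ability (pays 172); no degree → low-ability (pays 72).
High-ability: 172 − 73 = 99 ≥ 72 − 0 = 72. Holds regardless of c. ✓
Low-ability: 72 − 0 ≥ 172 − c, so c ≥ 172 − 72 = 100.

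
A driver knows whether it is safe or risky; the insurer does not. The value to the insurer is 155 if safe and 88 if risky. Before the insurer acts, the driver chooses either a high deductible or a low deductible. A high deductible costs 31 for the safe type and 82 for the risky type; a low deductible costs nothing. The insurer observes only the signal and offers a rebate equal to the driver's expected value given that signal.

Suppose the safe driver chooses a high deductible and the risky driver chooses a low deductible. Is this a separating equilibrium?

If types separate, high deductible earns payment 155 and low deductible earns 88.
Safe: high deductible gives 155 − 31 = 124; low deductible gives 88 − 0 = 88. No deviation. ✓
Risky: low deductible gives 88 − 0 = 88; high deductible gives 155 − 82 = 73. No deviation. ✓
Neither type gains from mimicking the other.

Yes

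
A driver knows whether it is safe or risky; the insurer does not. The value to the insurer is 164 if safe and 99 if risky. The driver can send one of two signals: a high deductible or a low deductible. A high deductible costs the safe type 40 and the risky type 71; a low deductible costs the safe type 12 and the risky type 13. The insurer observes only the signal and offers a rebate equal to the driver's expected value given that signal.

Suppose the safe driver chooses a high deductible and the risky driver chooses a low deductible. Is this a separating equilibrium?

No

If types separate, high deductible earns payment 164 and low deductible earns 99.
Safe: high deductible gives 164 − 40 = 124; low deductible gives 99 − 12 = 87. No deviation. ✓
Risky: low deductible gives 99 − 13 = 86; high deductible gives 164 − 71 = 93. Would deviate. ✗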